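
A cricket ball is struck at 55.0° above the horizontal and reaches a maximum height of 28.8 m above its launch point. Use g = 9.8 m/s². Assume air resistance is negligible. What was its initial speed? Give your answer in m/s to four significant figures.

At the peak v_y = 0, so v_y0 = √(2gH) = √(2 × 9.80 × 28.8) = 23.76 m/s.
v_y0 = v₀ sin θ ⇒ v₀ = 23.76 / sin 55.0° = 29.00 m/s.

29.00 m/s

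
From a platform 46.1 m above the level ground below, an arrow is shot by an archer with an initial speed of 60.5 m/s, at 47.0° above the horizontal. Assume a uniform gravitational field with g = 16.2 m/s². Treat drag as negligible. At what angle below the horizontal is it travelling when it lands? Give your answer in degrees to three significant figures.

54.9°

Resolve: vₓ = 60.50 cos 47.0° = 41.26 m/s and v_y0 = 60.50 sin 47.0° = 44.25 m/s.
With up positive and y = 0 at the ground: y(t) = 46.1 + (44.25) t − 8.100 t². Setting y = 0 and taking the positive root: t = [44.25 + √(44.25² + 2·16.2·46.1)] / 16.2 = (44.25 + 58.75) / 16.2 = 6.358 s.
At impact: v_y = v_y0 − g t = −58.75 m/s; vₓ = 41.26 m/s.
Angle below horizontal: arctan(|v_y|/vₓ) = arctan(58.75/41.26) = 54.92°.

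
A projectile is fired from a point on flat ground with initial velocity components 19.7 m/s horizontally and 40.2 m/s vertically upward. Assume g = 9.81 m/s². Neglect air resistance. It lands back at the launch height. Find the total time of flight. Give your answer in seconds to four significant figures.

Landing at launch height ⇒ T = 2 v_y0 / g = 2 × 40.20 / 9.81 = 8.196 s.

8.196 s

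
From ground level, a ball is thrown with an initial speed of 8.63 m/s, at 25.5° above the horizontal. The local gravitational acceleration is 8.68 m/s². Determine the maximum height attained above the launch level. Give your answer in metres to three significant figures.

Horizontal component vₓ = 8.630 cos 25.5° = 7.789 m/s; vertical v_y0 = 8.630 sin 25.5° = 3.715 m/s.
Maximum height: H = v_y0² / (2g) = 3.715² / (2 × 8.68) = 0.7951 m.

0.795 m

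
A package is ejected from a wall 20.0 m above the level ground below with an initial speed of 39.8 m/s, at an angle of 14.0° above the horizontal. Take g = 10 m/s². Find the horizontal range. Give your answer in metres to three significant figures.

Resolve: vₓ = 39.80 cos 14.0° = 38.62 m/s and v_y0 = 39.80 sin 14.0° = 9.628 m/s.
Vertical motion (up positive, ground at y = 0): 5.000 t² − (9.628) t − 20.0 = 0, so t = (9.628 + √(9.628² + 2·10.0·20.0)) / 10.0 = (9.628 + 22.20) / 10.0 = 3.183 s.
Horizontal distance: R = vₓ t = 38.62 × 3.183 = 122.9 m.

123 m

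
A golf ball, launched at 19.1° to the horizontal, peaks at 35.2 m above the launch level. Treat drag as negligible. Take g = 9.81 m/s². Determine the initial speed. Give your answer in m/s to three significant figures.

80.3 m/s

At the peak v_y = 0, so v_y0 = √(2gH) = √(2 × 9.81 × 35.2) = 26.28 m/s.
v_y0 = v₀ sin θ ⇒ v₀ = 26.28 / sin 19.1° = 80.31 m/s.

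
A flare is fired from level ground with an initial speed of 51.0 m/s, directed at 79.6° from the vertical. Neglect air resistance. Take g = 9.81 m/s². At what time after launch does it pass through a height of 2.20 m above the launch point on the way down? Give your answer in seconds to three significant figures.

Components: vₓ = 51.00 sin 79.6° = 50.16 m/s, v_y0 = 51.00 cos 79.6° = 9.206 m/s.
Require v_y0 t − ½ g t² = 2.20, i.e. 4.905 t² − 9.206 t + 2.20 = 0.
Quadratic formula: t = (9.206 ± √41.595) / 9.81 = (9.206 ± 6.449) / 9.81 → t = 0.2810 s or 1.596 s.
The descending-branch root is 1.596 s.

1.60 s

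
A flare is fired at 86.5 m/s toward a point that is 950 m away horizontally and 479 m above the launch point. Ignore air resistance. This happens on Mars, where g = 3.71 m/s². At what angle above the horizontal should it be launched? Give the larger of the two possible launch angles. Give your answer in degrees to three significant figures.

73.1°

Trajectory: y = x tanθ − g x² (1 + tan²θ)/(2v₀²). With x = 950, y = 479, v₀ = 86.5, g = 3.71:
223.7 tan²θ − 950 tanθ + (702.7) = 0.
tanθ = [950 ± √(950² − 4 × 223.7 × (702.7))] / (2 × 223.7) = (950 ± 523.0) / 447.5, giving tanθ = 0.9542 or 3.292.
θ = 43.66° or 73.10°; the larger is 73.10°.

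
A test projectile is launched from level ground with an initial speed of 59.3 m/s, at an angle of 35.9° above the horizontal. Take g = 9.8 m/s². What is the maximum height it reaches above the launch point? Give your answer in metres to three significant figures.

61.7 m

Components: vₓ = 59.30 cos 35.9° = 48.04 m/s, v_y0 = 59.30 sin 35.9° = 34.77 m/s.
Peak height H = v_y0² / (2g) = 1209.1 / 19.60 = 61.69 m.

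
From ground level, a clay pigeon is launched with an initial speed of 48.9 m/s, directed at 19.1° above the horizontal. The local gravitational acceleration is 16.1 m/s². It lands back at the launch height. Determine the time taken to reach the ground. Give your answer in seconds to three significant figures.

Resolve: vₓ = 48.90 cos 19.1° = 46.21 m/s and v_y0 = 48.90 sin 19.1° = 16.00 m/s.
Landing at launch height ⇒ T = 2 v_y0 / g = 2 × 16.00 / 16.1 = 1.988 s.

1.99 s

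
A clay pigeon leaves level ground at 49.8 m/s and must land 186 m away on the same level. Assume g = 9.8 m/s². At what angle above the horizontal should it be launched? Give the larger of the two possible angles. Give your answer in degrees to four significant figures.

66.35°

R = v₀² sin 2θ / g gives sin 2θ = gR/v₀² = 9.80·186/49.8² = 0.7350.
2θ = 47.31° or 180° − 47.31° = 132.7°, so θ = 23.65° or 66.35°.
The larger angle is 66.35°.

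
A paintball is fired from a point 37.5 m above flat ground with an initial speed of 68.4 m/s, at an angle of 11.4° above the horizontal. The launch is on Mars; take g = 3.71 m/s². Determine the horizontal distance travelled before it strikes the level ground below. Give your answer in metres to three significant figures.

632 m

Horizontal component vₓ = 68.40 cos 11.4° = 67.05 m/s; vertical v_y0 = 68.40 sin 11.4° = 13.52 m/s.
The projectile lands when y = 37.5 + (13.52) t − ½·3.71·t² = 0. Positive root: t = (13.52 + √(13.52² + 2·3.71·37.5)) / 3.71 = (13.52 + 21.47) / 3.71 = 9.432 s.
Horizontal distance: R = vₓ t = 67.05 × 9.432 = 632.4 m.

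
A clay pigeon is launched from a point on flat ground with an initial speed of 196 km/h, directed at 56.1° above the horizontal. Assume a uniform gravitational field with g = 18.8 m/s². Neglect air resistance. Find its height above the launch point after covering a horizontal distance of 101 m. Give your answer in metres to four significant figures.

Convert: 196 km/h = 196/3.6 = 54.44 m/s.
Components: vₓ = 54.44 cos 56.1° = 30.37 m/s, v_y0 = 54.44 sin 56.1° = 45.19 m/s.
x = vₓ t ⇒ t = 101/30.37 = 3.326 s.
Height: y = v_y0 t − ½ g t² = 45.19 × 3.326 − 9.400 × 3.326² = 150.3 − 104.0 = 46.31 m.

46.31 m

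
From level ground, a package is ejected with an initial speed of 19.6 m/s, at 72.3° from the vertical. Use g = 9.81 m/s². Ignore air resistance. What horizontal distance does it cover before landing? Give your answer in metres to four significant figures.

22.68 m

Resolve: vₓ = 19.60 sin 72.3° = 18.67 m/s and v_y0 = 19.60 cos 72.3° = 5.959 m/s.
Time aloft: T = 2 v_y0 / g = 2 × 5.959 / 9.81 = 1.215 s.
Horizontal distance R = vₓ T = 18.67 × 1.215 = 22.68 m.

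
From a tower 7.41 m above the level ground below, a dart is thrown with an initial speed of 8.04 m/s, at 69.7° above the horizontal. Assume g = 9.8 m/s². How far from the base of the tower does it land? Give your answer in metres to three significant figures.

Components: vₓ = 8.040 cos 69.7° = 2.789 m/s, v_y0 = 8.040 sin 69.7° = 7.541 m/s.
Vertical motion (up positive, ground at y = 0): 4.900 t² − (7.541) t − 7.41 = 0, so t = (7.541 + √(7.541² + 2·9.80·7.41)) / 9.80 = (7.541 + 14.22) / 9.80 = 2.220 s.
Horizontal distance: R = vₓ t = 2.789 × 2.220 = 6.193 m.

6.19 m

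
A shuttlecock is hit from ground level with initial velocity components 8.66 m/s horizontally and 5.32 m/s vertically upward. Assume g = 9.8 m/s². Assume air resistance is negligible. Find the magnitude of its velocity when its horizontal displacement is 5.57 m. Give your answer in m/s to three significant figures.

8.72 m/s

At x = 5.57 m, t = x/vₓ = 5.57/8.660 = 0.6432 s.
Vertical velocity there: v_y = v_y0 − g t = 5.320 − 9.80 × 0.6432 = −0.9832 m/s.
Speed: √(vₓ² + v_y²) = √(8.660² + 0.9832²) = 8.716 m/s.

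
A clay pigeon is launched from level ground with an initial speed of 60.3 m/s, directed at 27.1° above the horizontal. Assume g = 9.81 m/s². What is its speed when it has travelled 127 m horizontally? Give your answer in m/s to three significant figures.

vₓ = 60.30 cos 27.1° = 53.68 m/s; v_y0 = 60.30 sin 27.1° = 27.47 m/s.
At x = 127 m, t = x/vₓ = 127/53.68 = 2.366 s.
Vertical velocity there: v_y = v_y0 − g t = 27.47 − 9.81 × 2.366 = 4.260 m/s.
Speed: √(vₓ² + v_y²) = √(53.68² + 4.260²) = 53.85 m/s.

53.8 m/s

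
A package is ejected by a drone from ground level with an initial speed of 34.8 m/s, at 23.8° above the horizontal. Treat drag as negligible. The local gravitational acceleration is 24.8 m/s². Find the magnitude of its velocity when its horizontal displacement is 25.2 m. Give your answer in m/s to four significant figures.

Horizontal component vₓ = 34.80 cos 23.8° = 31.84 m/s; vertical v_y0 = 34.80 sin 23.8° = 14.04 m/s.
Time to reach x = 25.2 m: t = x/vₓ = 25.2/31.84 = 0.7914 s.
Vertical velocity there: v_y = v_y0 − g t = 14.04 − 24.8 × 0.7914 = −5.584 m/s.
Speed: √(vₓ² + v_y²) = √(31.84² + 5.584²) = 32.33 m/s.

32.33 m/s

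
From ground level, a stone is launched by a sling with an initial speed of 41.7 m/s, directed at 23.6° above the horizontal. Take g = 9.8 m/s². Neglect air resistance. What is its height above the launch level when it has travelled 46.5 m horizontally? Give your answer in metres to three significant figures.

13.1 m

vₓ = 41.70 cos 23.6° = 38.21 m/s; v_y0 = 41.70 sin 23.6° = 16.69 m/s.
x = vₓ t ⇒ t = 46.5/38.21 = 1.217 s.
Height: y = v_y0 t − ½ g t² = 16.69 × 1.217 − 4.900 × 1.217² = 20.32 − 7.256 = 13.06 m.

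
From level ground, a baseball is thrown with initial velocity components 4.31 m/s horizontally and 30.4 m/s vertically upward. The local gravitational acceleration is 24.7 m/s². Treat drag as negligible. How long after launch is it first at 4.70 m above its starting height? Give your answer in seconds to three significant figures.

0.166 s

Require v_y0 t − ½ g t² = 4.70, i.e. 12.35 t² − 30.40 t + 4.70 = 0.
t = [30.40 ± √(30.40² − 2·24.7·4.70)] / 24.7 = (30.40 ± 26.31) / 24.7, so t = 0.1658 s or t = 2.296 s.
The first (ascending) time is 0.1658 s.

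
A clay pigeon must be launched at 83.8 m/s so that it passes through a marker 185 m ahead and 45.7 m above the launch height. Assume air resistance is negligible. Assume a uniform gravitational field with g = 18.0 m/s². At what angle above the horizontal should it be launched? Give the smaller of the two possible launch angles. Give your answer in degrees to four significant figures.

29.16°

Trajectory: y = x tanθ − g x² (1 + tan²θ)/(2v₀²). With x = 185, y = 45.7, v₀ = 83.8, g = 18.0:
43.86 tan²θ − 185 tanθ + (89.56) = 0.
tanθ = [185 ± √(185² − 4 × 43.86 × (89.56))] / (2 × 43.86) = (185 ± 136.1) / 87.73, giving tanθ = 0.5579 or 3.660.
θ = 29.16° or 74.72°; the smaller is 29.16°.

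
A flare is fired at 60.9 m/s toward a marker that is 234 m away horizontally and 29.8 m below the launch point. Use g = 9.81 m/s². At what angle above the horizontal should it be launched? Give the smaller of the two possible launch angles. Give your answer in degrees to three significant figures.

11.0°

Trajectory: y = x tanθ − g x² (1 + tan²θ)/(2v₀²). With x = 234, y = −29.8, v₀ = 60.9, g = 9.81:
72.42 tan²θ − 234 tanθ + (42.62) = 0.
tanθ = [234 ± √(234² − 4 × 72.42 × (42.62))] / (2 × 72.42) = (234 ± 205.9) / 144.8, giving tanθ = 0.1937 or 3.038.
θ = 10.96° or 71.78°; the smaller is 10.96°.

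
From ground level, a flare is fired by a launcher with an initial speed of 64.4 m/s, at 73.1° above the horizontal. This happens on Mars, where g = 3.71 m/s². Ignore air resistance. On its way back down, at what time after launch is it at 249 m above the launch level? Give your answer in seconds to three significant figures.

Components: vₓ = 64.40 cos 73.1° = 18.72 m/s, v_y0 = 64.40 sin 73.1° = 61.62 m/s.
Require v_y0 t − ½ g t² = 249, i.e. 1.855 t² − 61.62 t + 249 = 0.
t = [61.62 ± √(61.62² − 2·3.71·249)] / 3.71 = (61.62 ± 44.15) / 3.71, so t = 4.708 s or t = 28.51 s.
The descending-branch root is 28.51 s.

28.5 s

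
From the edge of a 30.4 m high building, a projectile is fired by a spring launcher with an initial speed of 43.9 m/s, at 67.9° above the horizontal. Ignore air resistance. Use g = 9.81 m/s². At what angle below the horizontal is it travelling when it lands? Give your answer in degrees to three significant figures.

70.8°

Components: vₓ = 43.90 cos 67.9° = 16.52 m/s, v_y0 = 43.90 sin 67.9° = 40.67 m/s.
With up positive and y = 0 at the ground: y(t) = 30.4 + (40.67) t − 4.905 t². Setting y = 0 and taking the positive root: t = [40.67 + √(40.67² + 2·9.81·30.4)] / 9.81 = (40.67 + 47.44) / 9.81 = 8.982 s.
At impact: v_y = v_y0 − g t = −47.44 m/s; vₓ = 16.52 m/s.
Angle below horizontal: arctan(|v_y|/vₓ) = arctan(47.44/16.52) = 70.81°.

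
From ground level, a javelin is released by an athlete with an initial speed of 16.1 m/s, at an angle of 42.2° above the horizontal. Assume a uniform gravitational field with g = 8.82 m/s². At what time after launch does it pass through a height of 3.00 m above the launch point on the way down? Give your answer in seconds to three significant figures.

Components: vₓ = 16.10 cos 42.2° = 11.93 m/s, v_y0 = 16.10 sin 42.2° = 10.81 m/s.
Require v_y0 t − ½ g t² = 3.00, i.e. 4.410 t² − 10.81 t + 3.00 = 0.
t = [10.81 ± √(10.81² − 2·8.82·3.00)] / 8.82 = (10.81 ± 8.002) / 8.82, so t = 0.3189 s or t = 2.133 s.
The descending-branch root is 2.133 s.

2.13 s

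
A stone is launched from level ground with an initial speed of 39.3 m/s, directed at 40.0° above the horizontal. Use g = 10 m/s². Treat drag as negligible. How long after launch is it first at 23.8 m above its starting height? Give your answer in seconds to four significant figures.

1.253 s

Horizontal component vₓ = 39.30 cos 40.0° = 30.11 m/s; vertical v_y0 = 39.30 sin 40.0° = 25.26 m/s.
Require v_y0 t − ½ g t² = 23.8, i.e. 5.000 t² − 25.26 t + 23.8 = 0.
Quadratic formula: t = (25.26 ± √162.15) / 10.0 = (25.26 ± 12.73) / 10.0 → t = 1.253 s or 3.800 s.
The first (ascending) time is 1.253 s.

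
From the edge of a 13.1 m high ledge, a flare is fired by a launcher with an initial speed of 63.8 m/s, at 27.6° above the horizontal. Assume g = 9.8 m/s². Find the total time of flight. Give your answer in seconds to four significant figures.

6.447 s

Components: vₓ = 63.80 cos 27.6° = 56.54 m/s, v_y0 = 63.80 sin 27.6° = 29.56 m/s.
The projectile lands when y = 13.1 + (29.56) t − ½·9.80·t² = 0. Positive root: t = (29.56 + √(29.56² + 2·9.80·13.1)) / 9.80 = (29.56 + 33.62) / 9.80 = 6.447 s.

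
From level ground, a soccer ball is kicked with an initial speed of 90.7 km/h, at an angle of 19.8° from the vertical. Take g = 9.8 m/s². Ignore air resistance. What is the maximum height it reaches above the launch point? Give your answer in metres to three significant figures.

28.7 m

Convert: 90.7 km/h = 90.7/3.6 = 25.19 m/s.
Resolve: vₓ = 25.19 sin 19.8° = 8.534 m/s and v_y0 = 25.19 cos 19.8° = 23.70 m/s.
Maximum height: H = v_y0² / (2g) = 23.70² / (2 × 9.80) = 28.67 m.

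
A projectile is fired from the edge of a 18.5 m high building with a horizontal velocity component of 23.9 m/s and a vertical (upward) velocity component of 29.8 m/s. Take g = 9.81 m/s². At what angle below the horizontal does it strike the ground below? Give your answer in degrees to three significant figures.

With up positive and y = 0 at the ground: y(t) = 18.5 + (29.80) t − 4.905 t². Setting y = 0 and taking the positive root: t = [29.80 + √(29.80² + 2·9.81·18.5)] / 9.81 = (29.80 + 35.37) / 9.81 = 6.643 s.
At impact: v_y = v_y0 − g t = −35.37 m/s; vₓ = 23.90 m/s.
Angle below horizontal: arctan(|v_y|/vₓ) = arctan(35.37/23.90) = 55.95°.

56.0°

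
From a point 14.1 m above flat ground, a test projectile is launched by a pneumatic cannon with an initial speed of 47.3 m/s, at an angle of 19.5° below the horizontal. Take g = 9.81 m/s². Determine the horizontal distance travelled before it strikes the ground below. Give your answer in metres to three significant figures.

32.5 m

Horizontal component vₓ = 47.30 cos 19.5° = 44.59 m/s; vertical v_y0 = −15.79 m/s (downward).
With up positive and y = 0 at the ground: y(t) = 14.1 + (−15.79) t − 4.905 t². Setting y = 0 and taking the positive root: t = [−15.79 + √(15.79² + 2·9.81·14.1)] / 9.81 = (−15.79 + 22.93) / 9.81 = 0.7283 s.
Horizontal distance: R = vₓ t = 44.59 × 0.7283 = 32.47 m.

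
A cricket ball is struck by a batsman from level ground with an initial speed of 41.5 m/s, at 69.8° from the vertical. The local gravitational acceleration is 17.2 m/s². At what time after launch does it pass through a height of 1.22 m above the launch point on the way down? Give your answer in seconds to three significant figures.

1.58 s

Resolve: vₓ = 41.50 sin 69.8° = 38.95 m/s and v_y0 = 41.50 cos 69.8° = 14.33 m/s.
Require v_y0 t − ½ g t² = 1.22, i.e. 8.600 t² − 14.33 t + 1.22 = 0.
Quadratic formula: t = (14.33 ± √163.38) / 17.2 = (14.33 ± 12.78) / 17.2 → t = 0.09000 s or 1.576 s.
The descending-branch root is 1.576 s.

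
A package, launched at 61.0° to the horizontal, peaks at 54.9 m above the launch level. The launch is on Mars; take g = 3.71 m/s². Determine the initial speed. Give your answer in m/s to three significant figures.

At the peak v_y = 0, so v_y0 = √(2gH) = √(2 × 3.71 × 54.9) = 20.18 m/s.
v_y0 = v₀ sin θ ⇒ v₀ = 20.18 / sin 61.0° = 23.08 m/s.

23.1 m/s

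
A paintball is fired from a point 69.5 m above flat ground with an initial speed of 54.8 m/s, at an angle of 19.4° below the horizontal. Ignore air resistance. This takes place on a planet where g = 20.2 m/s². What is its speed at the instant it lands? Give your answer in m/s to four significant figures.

76.23 m/s

Components: vₓ = 54.80 cos 19.4° = 51.69 m/s, v_y0 = −18.20 m/s (downward).
Vertical motion (up positive, ground at y = 0): 10.10 t² − (−18.20) t − 69.5 = 0, so t = (−18.20 + √(18.20² + 2·20.2·69.5)) / 20.2 = (−18.20 + 56.03) / 20.2 = 1.873 s.
Vertical velocity at impact: v_y = v_y0 − g t = −18.20 − 20.2 × 1.873 = −56.03 m/s.
Speed: |v| = √(vₓ² + v_y²) = √(51.69² + 56.03²) = 76.23 m/s.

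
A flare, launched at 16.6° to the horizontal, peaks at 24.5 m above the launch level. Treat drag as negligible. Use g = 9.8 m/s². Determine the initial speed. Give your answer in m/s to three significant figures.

At the peak v_y = 0, so v_y0 = √(2gH) = √(2 × 9.80 × 24.5) = 21.91 m/s.
v_y0 = v₀ sin θ ⇒ v₀ = 21.91 / sin 16.6° = 76.70 m/s.

76.7 m/s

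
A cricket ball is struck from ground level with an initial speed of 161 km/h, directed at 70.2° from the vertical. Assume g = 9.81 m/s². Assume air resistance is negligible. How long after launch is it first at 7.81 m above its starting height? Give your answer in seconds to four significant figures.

0.6540 s

Convert: 161 km/h = 161/3.6 = 44.72 m/s.
Components: vₓ = 44.72 sin 70.2° = 42.08 m/s, v_y0 = 44.72 cos 70.2° = 15.15 m/s.
Set y = v_y0 t − ½ g t² = 7.81: 4.905 t² − 15.15 t + 7.81 = 0.
t = [15.15 ± √(15.15² − 2·9.81·7.81)] / 9.81 = (15.15 ± 8.733) / 9.81, so t = 0.6540 s or t = 2.434 s.
The first (ascending) time is 0.6540 s.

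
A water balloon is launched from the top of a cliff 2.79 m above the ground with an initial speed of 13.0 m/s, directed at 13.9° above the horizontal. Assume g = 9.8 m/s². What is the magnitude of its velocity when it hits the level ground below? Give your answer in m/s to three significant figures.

Components: vₓ = 13.00 cos 13.9° = 12.62 m/s, v_y0 = 13.00 sin 13.9° = 3.123 m/s.
With up positive and y = 0 at the ground: y(t) = 2.79 + (3.123) t − 4.900 t². Setting y = 0 and taking the positive root: t = [3.123 + √(3.123² + 2·9.80·2.79)] / 9.80 = (3.123 + 8.027) / 9.80 = 1.138 s.
Vertical velocity at impact: v_y = v_y0 − g t = 3.123 − 9.80 × 1.138 = −8.027 m/s.
Speed: |v| = √(vₓ² + v_y²) = √(12.62² + 8.027²) = 14.96 m/s.

15.0 m/s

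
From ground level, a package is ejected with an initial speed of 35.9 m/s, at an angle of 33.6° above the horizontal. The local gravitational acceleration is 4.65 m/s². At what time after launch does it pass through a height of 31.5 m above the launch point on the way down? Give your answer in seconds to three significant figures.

6.44 s

Components: vₓ = 35.90 cos 33.6° = 29.90 m/s, v_y0 = 35.90 sin 33.6° = 19.87 m/s.
Require v_y0 t − ½ g t² = 31.5, i.e. 2.325 t² − 19.87 t + 31.5 = 0.
Quadratic formula: t = (19.87 ± √101.74) / 4.65 = (19.87 ± 10.09) / 4.65 → t = 2.103 s or 6.442 s.
The descending-branch root is 6.442 s.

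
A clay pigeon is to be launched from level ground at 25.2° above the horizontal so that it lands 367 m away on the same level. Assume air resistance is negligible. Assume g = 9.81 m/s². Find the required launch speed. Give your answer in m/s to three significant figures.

68.4 m/s

From R = (v₀² / g) sin 2θ: v₀ = √(gR / sin 2θ).
v₀ = √(9.81 × 367 / sin 50.40°) = √(3600 / 0.7705) = √4672.6 = 68.36 m/s.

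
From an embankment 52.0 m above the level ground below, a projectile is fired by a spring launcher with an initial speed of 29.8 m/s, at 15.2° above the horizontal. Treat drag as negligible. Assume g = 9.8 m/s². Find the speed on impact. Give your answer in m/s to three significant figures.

43.7 m/s

Horizontal component vₓ = 29.80 cos 15.2° = 28.76 m/s; vertical v_y0 = 29.80 sin 15.2° = 7.813 m/s.
With up positive and y = 0 at the ground: y(t) = 52.0 + (7.813) t − 4.900 t². Setting y = 0 and taking the positive root: t = [7.813 + √(7.813² + 2·9.80·52.0)] / 9.80 = (7.813 + 32.87) / 9.80 = 4.151 s.
Vertical velocity at impact: v_y = v_y0 − g t = 7.813 − 9.80 × 4.151 = −32.87 m/s.
Speed: |v| = √(vₓ² + v_y²) = √(28.76² + 32.87²) = 43.67 m/s.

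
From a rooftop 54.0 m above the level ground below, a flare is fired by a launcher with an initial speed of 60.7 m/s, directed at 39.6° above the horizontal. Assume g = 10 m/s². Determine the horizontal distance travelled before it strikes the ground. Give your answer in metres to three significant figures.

418 m

Components: vₓ = 60.70 cos 39.6° = 46.77 m/s, v_y0 = 60.70 sin 39.6° = 38.69 m/s.
Vertical motion (up positive, ground at y = 0): 5.000 t² − (38.69) t − 54.0 = 0, so t = (38.69 + √(38.69² + 2·10.0·54.0)) / 10.0 = (38.69 + 50.76) / 10.0 = 8.946 s.
Horizontal distance: R = vₓ t = 46.77 × 8.946 = 418.4 m.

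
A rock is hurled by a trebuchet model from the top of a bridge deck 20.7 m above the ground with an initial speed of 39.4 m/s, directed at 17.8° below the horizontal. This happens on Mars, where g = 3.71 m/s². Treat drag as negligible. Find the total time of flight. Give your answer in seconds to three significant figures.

1.41 s

Components: vₓ = 39.40 cos 17.8° = 37.51 m/s, v_y0 = −12.04 m/s (downward).
With up positive and y = 0 at the ground: y(t) = 20.7 + (−12.04) t − 1.855 t². Setting y = 0 and taking the positive root: t = [−12.04 + √(12.04² + 2·3.71·20.7)] / 3.71 = (−12.04 + 17.28) / 3.71 = 1.412 s.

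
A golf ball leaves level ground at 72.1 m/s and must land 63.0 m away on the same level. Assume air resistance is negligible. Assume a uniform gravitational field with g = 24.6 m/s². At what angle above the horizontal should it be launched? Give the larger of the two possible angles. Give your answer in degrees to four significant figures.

From R = (v₀²/g) sin 2θ: sin 2θ = 24.6 × 63.0 / 5198.4 = 0.2981.
2θ = 17.35° or 180° − 17.35° = 162.7°, so θ = 8.673° or 81.33°.
The larger angle is 81.33°.

81.33°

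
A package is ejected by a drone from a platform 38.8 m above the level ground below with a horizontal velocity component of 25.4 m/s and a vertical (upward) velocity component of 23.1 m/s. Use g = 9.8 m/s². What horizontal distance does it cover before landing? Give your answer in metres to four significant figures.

153.1 m

The projectile lands when y = 38.8 + (23.10) t − ½·9.80·t² = 0. Positive root: t = (23.10 + √(23.10² + 2·9.80·38.8)) / 9.80 = (23.10 + 35.97) / 9.80 = 6.028 s.
Horizontal distance: R = vₓ t = 25.40 × 6.028 = 153.1 m.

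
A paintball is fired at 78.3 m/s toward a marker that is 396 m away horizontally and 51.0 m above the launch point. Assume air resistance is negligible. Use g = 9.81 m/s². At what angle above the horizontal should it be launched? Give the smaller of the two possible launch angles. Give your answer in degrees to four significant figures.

Trajectory: y = x tanθ − g x² (1 + tan²θ)/(2v₀²). With x = 396, y = 51.0, v₀ = 78.3, g = 9.81:
125.5 tan²θ − 396 tanθ + (176.5) = 0.
tanθ = [396 ± √(396² − 4 × 125.5 × (176.5))] / (2 × 125.5) = (396 ± 261.3) / 250.9, giving tanθ = 0.5370 or 2.619.
θ = 28.23° or 69.11°; the smaller is 28.23°.

28.23°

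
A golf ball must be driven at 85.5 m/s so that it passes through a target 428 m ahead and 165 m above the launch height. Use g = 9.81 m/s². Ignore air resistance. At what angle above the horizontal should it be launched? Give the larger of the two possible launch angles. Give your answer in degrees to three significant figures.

68.7°

Trajectory: y = x tanθ − g x² (1 + tan²θ)/(2v₀²). With x = 428, y = 165, v₀ = 85.5, g = 9.81:
122.9 tan²θ − 428 tanθ + (287.9) = 0.
tanθ = [428 ± √(428² − 4 × 122.9 × (287.9))] / (2 × 122.9) = (428 ± 204.0) / 245.8, giving tanθ = 0.9111 or 2.571.
θ = 42.34° or 68.75°; the larger is 68.75°.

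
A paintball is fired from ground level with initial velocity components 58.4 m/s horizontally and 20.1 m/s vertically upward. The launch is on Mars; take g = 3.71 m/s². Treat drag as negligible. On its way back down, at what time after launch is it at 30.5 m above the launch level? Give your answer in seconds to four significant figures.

9.011 s

Set y = v_y0 t − ½ g t² = 30.5: 1.855 t² − 20.10 t + 30.5 = 0.
t = [20.10 ± √(20.10² − 2·3.71·30.5)] / 3.71 = (20.10 ± 13.33) / 3.71, so t = 1.825 s or t = 9.011 s.
The descending-branch root is 9.011 s.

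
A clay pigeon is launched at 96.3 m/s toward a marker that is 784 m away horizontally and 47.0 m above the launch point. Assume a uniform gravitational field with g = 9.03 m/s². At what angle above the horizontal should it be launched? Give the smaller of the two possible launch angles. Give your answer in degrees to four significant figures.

29.35°

Trajectory: y = x tanθ − g x² (1 + tan²θ)/(2v₀²). With x = 784, y = 47.0, v₀ = 96.3, g = 9.03:
299.3 tan²θ − 784 tanθ + (346.3) = 0.
tanθ = [784 ± √(784² − 4 × 299.3 × (346.3))] / (2 × 299.3) = (784 ± 447.4) / 598.5, giving tanθ = 0.5624 or 2.058.
θ = 29.35° or 64.08°; the smaller is 29.35°.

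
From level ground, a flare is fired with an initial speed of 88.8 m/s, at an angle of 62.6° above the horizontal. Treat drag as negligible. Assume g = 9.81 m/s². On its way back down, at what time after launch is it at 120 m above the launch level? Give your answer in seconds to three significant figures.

14.4 s

Horizontal component vₓ = 88.80 cos 62.6° = 40.87 m/s; vertical v_y0 = 88.80 sin 62.6° = 78.84 m/s.
Height y(t) = 78.84 t − 4.905 t² = 120 gives 4.905 t² − 78.84 t + 120 = 0.
t = [78.84 ± √(78.84² − 2·9.81·120)] / 9.81 = (78.84 ± 62.14) / 9.81, so t = 1.702 s or t = 14.37 s.
The descending-branch root is 14.37 s.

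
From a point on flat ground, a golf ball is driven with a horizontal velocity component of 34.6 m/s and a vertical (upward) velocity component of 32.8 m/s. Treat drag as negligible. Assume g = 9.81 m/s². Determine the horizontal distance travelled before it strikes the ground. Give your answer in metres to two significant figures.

230 m

Flight time T = 2 v_y0 / g = 6.687 s.
Range: R = vₓ T = 34.60 × 6.687 = 231.4 m.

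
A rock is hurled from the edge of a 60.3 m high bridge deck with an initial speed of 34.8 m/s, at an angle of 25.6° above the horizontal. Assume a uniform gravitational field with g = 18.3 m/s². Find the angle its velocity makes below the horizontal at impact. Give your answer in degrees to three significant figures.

57.5°

Horizontal component vₓ = 34.80 cos 25.6° = 31.38 m/s; vertical v_y0 = 34.80 sin 25.6° = 15.04 m/s.
The projectile lands when y = 60.3 + (15.04) t − ½·18.3·t² = 0. Positive root: t = (15.04 + √(15.04² + 2·18.3·60.3)) / 18.3 = (15.04 + 49.33) / 18.3 = 3.517 s.
At impact: v_y = v_y0 − g t = −49.33 m/s; vₓ = 31.38 m/s.
Angle below horizontal: arctan(|v_y|/vₓ) = arctan(49.33/31.38) = 57.53°.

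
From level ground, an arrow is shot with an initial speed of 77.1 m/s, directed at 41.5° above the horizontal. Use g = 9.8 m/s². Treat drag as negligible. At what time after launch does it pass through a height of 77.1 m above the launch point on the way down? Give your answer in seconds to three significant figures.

Resolve: vₓ = 77.10 cos 41.5° = 57.74 m/s and v_y0 = 77.10 sin 41.5° = 51.09 m/s.
Height y(t) = 51.09 t − 4.900 t² = 77.1 gives 4.900 t² − 51.09 t + 77.1 = 0.
t = [51.09 ± √(51.09² − 2·9.80·77.1)] / 9.80 = (51.09 ± 33.15) / 9.80, so t = 1.831 s or t = 8.596 s.
The descending-branch root is 8.596 s.

8.60 s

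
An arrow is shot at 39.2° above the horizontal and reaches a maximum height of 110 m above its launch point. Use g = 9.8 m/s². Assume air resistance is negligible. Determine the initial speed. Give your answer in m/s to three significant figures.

At the peak v_y = 0, so v_y0 = √(2gH) = √(2 × 9.80 × 110) = 46.43 m/s.
v_y0 = v₀ sin θ ⇒ v₀ = 46.43 / sin 39.2° = 73.47 m/s.

73.5 m/s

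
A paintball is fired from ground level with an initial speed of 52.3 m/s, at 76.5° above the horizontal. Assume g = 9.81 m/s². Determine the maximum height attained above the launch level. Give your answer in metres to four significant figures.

131.8 m

Resolve: vₓ = 52.30 cos 76.5° = 12.21 m/s and v_y0 = 52.30 sin 76.5° = 50.85 m/s.
At the apex v_y = 0, so H = v_y0²/(2g) = 50.85²/19.62 = 131.8 m.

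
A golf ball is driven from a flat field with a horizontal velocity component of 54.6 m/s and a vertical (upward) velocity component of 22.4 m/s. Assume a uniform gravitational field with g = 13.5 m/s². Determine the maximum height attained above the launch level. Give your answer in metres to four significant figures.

18.58 m

Maximum height: H = v_y0² / (2g) = 22.40² / (2 × 13.5) = 18.58 m.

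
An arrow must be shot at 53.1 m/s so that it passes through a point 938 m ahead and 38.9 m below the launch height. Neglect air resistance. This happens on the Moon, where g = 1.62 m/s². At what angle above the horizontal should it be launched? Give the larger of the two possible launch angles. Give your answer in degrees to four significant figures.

73.91°

Trajectory: y = x tanθ − g x² (1 + tan²θ)/(2v₀²). With x = 938, y = −38.9, v₀ = 53.1, g = 1.62:
252.8 tan²θ − 938 tanθ + (213.9) = 0.
tanθ = [938 ± √(938² − 4 × 252.8 × (213.9))] / (2 × 252.8) = (938 ± 814.6) / 505.5, giving tanθ = 0.2440 or 3.467.
θ = 13.71° or 73.91°; the larger is 73.91°.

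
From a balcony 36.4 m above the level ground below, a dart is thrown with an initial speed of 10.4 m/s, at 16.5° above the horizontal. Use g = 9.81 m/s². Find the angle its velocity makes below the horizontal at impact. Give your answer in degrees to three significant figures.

69.7°

vₓ = 10.40 cos 16.5° = 9.972 m/s; v_y0 = 10.40 sin 16.5° = 2.954 m/s.
With up positive and y = 0 at the ground: y(t) = 36.4 + (2.954) t − 4.905 t². Setting y = 0 and taking the positive root: t = [2.954 + √(2.954² + 2·9.81·36.4)] / 9.81 = (2.954 + 26.89) / 9.81 = 3.042 s.
At impact: v_y = v_y0 − g t = −26.89 m/s; vₓ = 9.972 m/s.
Angle below horizontal: arctan(|v_y|/vₓ) = arctan(26.89/9.972) = 69.65°.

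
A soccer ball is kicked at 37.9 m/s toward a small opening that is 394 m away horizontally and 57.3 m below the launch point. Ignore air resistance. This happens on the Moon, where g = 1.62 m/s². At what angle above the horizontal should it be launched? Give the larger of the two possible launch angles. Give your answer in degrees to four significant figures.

Trajectory: y = x tanθ − g x² (1 + tan²θ)/(2v₀²). With x = 394, y = −57.3, v₀ = 37.9, g = 1.62:
87.54 tan²θ − 394 tanθ + (30.24) = 0.
tanθ = [394 ± √(394² − 4 × 87.54 × (30.24))] / (2 × 87.54) = (394 ± 380.3) / 175.1, giving tanθ = 0.07810 or 4.423.
θ = 4.466° or 77.26°; the larger is 77.26°.

77.26°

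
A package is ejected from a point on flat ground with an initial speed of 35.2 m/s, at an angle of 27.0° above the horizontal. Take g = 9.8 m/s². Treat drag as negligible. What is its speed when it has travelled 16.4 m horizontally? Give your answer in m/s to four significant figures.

33.19 m/s

Components: vₓ = 35.20 cos 27.0° = 31.36 m/s, v_y0 = 35.20 sin 27.0° = 15.98 m/s.
At x = 16.4 m, t = x/vₓ = 16.4/31.36 = 0.5229 s.
Vertical velocity there: v_y = v_y0 − g t = 15.98 − 9.80 × 0.5229 = 10.86 m/s.
Speed: √(vₓ² + v_y²) = √(31.36² + 10.86²) = 33.19 m/s.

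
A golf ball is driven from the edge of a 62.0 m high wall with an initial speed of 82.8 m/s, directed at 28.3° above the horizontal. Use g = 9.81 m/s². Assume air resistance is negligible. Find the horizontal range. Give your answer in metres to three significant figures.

Resolve: vₓ = 82.80 cos 28.3° = 72.90 m/s and v_y0 = 82.80 sin 28.3° = 39.25 m/s.
With up positive and y = 0 at the ground: y(t) = 62.0 + (39.25) t − 4.905 t². Setting y = 0 and taking the positive root: t = [39.25 + √(39.25² + 2·9.81·62.0)] / 9.81 = (39.25 + 52.51) / 9.81 = 9.354 s.
Horizontal distance: R = vₓ t = 72.90 × 9.354 = 682.0 m.

682 m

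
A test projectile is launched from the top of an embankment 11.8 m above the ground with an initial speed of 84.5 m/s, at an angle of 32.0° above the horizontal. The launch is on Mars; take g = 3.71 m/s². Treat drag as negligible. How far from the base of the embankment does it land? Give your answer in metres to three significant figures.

Resolve: vₓ = 84.50 cos 32.0° = 71.66 m/s and v_y0 = 84.50 sin 32.0° = 44.78 m/s.
With up positive and y = 0 at the ground: y(t) = 11.8 + (44.78) t − 1.855 t². Setting y = 0 and taking the positive root: t = [44.78 + √(44.78² + 2·3.71·11.8)] / 3.71 = (44.78 + 45.75) / 3.71 = 24.40 s.
Horizontal distance: R = vₓ t = 71.66 × 24.40 = 1748 m.

1750 m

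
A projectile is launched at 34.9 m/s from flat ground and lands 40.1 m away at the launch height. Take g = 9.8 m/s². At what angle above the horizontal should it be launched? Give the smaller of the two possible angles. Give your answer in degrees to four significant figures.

R = v₀² sin 2θ / g gives sin 2θ = gR/v₀² = 9.80·40.1/34.9² = 0.3226.
2θ = 18.82° or 180° − 18.82° = 161.2°, so θ = 9.411° or 80.59°.
The smaller angle is 9.411°.

9.411°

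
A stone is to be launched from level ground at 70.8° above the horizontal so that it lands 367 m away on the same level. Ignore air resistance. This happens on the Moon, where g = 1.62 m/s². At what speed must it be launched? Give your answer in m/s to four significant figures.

30.94 m/s

Level-ground range: R = v₀² sin(2θ)/g, so v₀ = √(gR / sin 2θ).
v₀ = √(1.62 × 367 / sin 141.6°) = √(594.5 / 0.6211) = √957.16 = 30.94 m/s.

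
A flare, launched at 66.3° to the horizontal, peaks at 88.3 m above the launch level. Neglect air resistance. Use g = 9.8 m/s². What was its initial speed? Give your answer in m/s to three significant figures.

At the peak v_y = 0, so v_y0 = √(2gH) = √(2 × 9.80 × 88.3) = 41.60 m/s.
v_y0 = v₀ sin θ ⇒ v₀ = 41.60 / sin 66.3° = 45.43 m/s.

45.4 m/s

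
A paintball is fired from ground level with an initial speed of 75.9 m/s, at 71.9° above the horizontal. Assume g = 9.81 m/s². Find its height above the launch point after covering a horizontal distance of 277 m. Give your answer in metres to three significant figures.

171 m

Components: vₓ = 75.90 cos 71.9° = 23.58 m/s, v_y0 = 75.90 sin 71.9° = 72.14 m/s.
Time to reach x = 277 m: t = x/vₓ = 277/23.58 = 11.75 s.
Height: y = v_y0 t − ½ g t² = 72.14 × 11.75 − 4.905 × 11.75² = 847.5 − 676.9 = 170.6 m.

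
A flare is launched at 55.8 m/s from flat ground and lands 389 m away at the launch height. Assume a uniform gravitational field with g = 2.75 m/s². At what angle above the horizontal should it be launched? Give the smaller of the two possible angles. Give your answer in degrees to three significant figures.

10.0°

R = v₀² sin 2θ / g gives sin 2θ = gR/v₀² = 2.75·389/55.8² = 0.3436.
2θ = 20.09° or 180° − 20.09° = 159.9°, so θ = 10.05° or 79.95°.
The smaller angle is 10.05°.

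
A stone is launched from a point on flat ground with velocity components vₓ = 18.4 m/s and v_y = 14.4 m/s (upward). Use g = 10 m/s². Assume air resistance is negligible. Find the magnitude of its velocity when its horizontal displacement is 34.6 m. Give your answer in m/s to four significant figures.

18.92 m/s

At x = 34.6 m, t = x/vₓ = 34.6/18.40 = 1.880 s.
Vertical velocity there: v_y = v_y0 − g t = 14.40 − 10.0 × 1.880 = −4.404 m/s.
Speed: √(vₓ² + v_y²) = √(18.40² + 4.404²) = 18.92 m/s.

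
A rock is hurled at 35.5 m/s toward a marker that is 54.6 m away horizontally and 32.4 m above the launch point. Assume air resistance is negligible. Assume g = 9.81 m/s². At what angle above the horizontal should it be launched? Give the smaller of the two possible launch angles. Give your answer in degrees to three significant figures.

Trajectory: y = x tanθ − g x² (1 + tan²θ)/(2v₀²). With x = 54.6, y = 32.4, v₀ = 35.5, g = 9.81:
11.60 tan²θ − 54.6 tanθ + (44.00) = 0.
tanθ = [54.6 ± √(54.6² − 4 × 11.60 × (44.00))] / (2 × 11.60) = (54.6 ± 30.64) / 23.21, giving tanθ = 1.032 or 3.673.
θ = 45.91° or 74.77°; the smaller is 45.91°.

45.9°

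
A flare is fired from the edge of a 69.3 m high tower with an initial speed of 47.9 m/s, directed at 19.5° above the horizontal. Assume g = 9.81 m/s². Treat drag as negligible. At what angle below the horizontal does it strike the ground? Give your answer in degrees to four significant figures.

41.67°

Horizontal component vₓ = 47.90 cos 19.5° = 45.15 m/s; vertical v_y0 = 47.90 sin 19.5° = 15.99 m/s.
With up positive and y = 0 at the ground: y(t) = 69.3 + (15.99) t − 4.905 t². Setting y = 0 and taking the positive root: t = [15.99 + √(15.99² + 2·9.81·69.3)] / 9.81 = (15.99 + 40.19) / 9.81 = 5.727 s.
At impact: v_y = v_y0 − g t = −40.19 m/s; vₓ = 45.15 m/s.
Angle below horizontal: arctan(|v_y|/vₓ) = arctan(40.19/45.15) = 41.67°.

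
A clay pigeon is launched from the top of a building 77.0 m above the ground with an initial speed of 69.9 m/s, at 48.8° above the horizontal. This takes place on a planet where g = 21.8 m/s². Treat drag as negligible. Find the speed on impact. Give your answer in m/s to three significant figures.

90.8 m/s

Horizontal component vₓ = 69.90 cos 48.8° = 46.04 m/s; vertical v_y0 = 69.90 sin 48.8° = 52.59 m/s.
With up positive and y = 0 at the ground: y(t) = 77.0 + (52.59) t − 10.90 t². Setting y = 0 and taking the positive root: t = [52.59 + √(52.59² + 2·21.8·77.0)] / 21.8 = (52.59 + 78.25) / 21.8 = 6.002 s.
Vertical velocity at impact: v_y = v_y0 − g t = 52.59 − 21.8 × 6.002 = −78.25 m/s.
Speed: |v| = √(vₓ² + v_y²) = √(46.04² + 78.25²) = 90.79 m/s.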